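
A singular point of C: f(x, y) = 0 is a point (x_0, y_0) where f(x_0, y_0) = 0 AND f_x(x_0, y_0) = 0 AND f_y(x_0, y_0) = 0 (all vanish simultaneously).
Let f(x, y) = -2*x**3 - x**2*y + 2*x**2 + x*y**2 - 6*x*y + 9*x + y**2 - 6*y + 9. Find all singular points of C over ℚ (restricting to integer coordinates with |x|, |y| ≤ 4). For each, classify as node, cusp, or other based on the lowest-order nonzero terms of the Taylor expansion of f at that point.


Singular points: {(0, 3)}; classification: node.

Compute partial derivatives:
  f_x = -6*x**2 - 2*x*y + 4*x + y**2 - 6*y + 9.
  f_y = -x**2 + 2*x*y - 6*x + 2*y - 6.
Scan x_0 ∈ {−4, ..., 4}. For each x_0, f_y(x_0, y) is a polynomial in y; find its integer roots y ∈ {−4, ..., 4}, then test f_x and f at those candidates.
  x = -4: f_y(-4, y) = 2 - 6*y; no integer root y with |y| ≤ 4.
  x = -3: f_y(-3, y) = 3 - 4*y; no integer root y with |y| ≤ 4.
  x = -2: f_y(-2, y) = 2 - 2*y; vanishes at y ∈ {1}. (-2, 1): f_x = -24 ≠ 0.
  x = -1: f_y(-1, y) = -1; no integer root y with |y| ≤ 4.
  x = 0: f_y(0, y) = 2*y - 6; vanishes at y ∈ {3}. (0, 3): f_x = 0, f = 0 — SINGULAR.
  x = 1: f_y(1, y) = 4*y - 13; no integer root y with |y| ≤ 4.
  x = 2: f_y(2, y) = 6*y - 22; no integer root y with |y| ≤ 4.
  x = 3: f_y(3, y) = 8*y - 33; no integer root y with |y| ≤ 4.
  x = 4: f_y(4, y) = 10*y - 46; no integer root y with |y| ≤ 4.
Only singular point on the grid: (0, 3).
Classify: substitute x = 0 + u, y = 3 + v and expand: f = -2*u**3 - u**2*v - u**2 + u*v**2 + v**2.
No constant or linear terms (consistent with a singular point). Quadratic part: -u**2 + v**2. Cubic part: -2*u**3 - u**2*v + u*v**2.
The quadratic part v**2 - u**2 = (v − u)(v + u) splits into two distinct linear factors, so there are two distinct tangent lines y − 3 = ±(x − 0) — this is a node (ordinary double point).
Classification: node.


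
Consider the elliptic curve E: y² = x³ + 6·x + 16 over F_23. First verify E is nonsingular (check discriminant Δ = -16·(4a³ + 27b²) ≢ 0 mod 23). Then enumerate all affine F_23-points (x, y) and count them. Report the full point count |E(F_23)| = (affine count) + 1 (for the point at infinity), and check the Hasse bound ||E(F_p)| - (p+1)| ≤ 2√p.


Affine points = {(0, 4), (0, 19), (1, 0), (2, 6), (2, 17), (4, 9), (4, 14), (8, 1), (8, 22), (10, 8), (10, 15), (15, 10), (15, 13), (22, 3), (22, 20)}; affine count = 15; |E(F_23)| = 16.

Discriminant check: Δ ∝ 4a³ + 27b² = 4·6³ + 27·16² = 4·216 + 27·256 ≡ 2 (mod 23). Nonzero ⇒ E is nonsingular.
For each x ∈ F_23, compute rhs = x³ + 6·x + 16 mod 23, then count y ∈ F_23 with y² ≡ rhs.
  x = 0: rhs = 16, matching y values: 4, 19 (2 points).
  x = 1: rhs = 0, matching y values: 0 (1 points).
  x = 2: rhs = 13, matching y values: 6, 17 (2 points).
  x = 3: rhs = 15, matching y values: none (0 points).
  x = 4: rhs = 12, matching y values: 9, 14 (2 points).
  x = 5: rhs = 10, matching y values: none (0 points).
  x = 6: rhs = 15, matching y values: none (0 points).
  x = 7: rhs = 10, matching y values: none (0 points).
  x = 8: rhs = 1, matching y values: 1, 22 (2 points).
  x = 9: rhs = 17, matching y values: none (0 points).
  x = 10: rhs = 18, matching y values: 8, 15 (2 points).
  x = 11: rhs = 10, matching y values: none (0 points).
  x = 12: rhs = 22, matching y values: none (0 points).
  x = 13: rhs = 14, matching y values: none (0 points).
  x = 14: rhs = 15, matching y values: none (0 points).
  x = 15: rhs = 8, matching y values: 10, 13 (2 points).
  x = 16: rhs = 22, matching y values: none (0 points).
  x = 17: rhs = 17, matching y values: none (0 points).
  x = 18: rhs = 22, matching y values: none (0 points).
  x = 19: rhs = 20, matching y values: none (0 points).
  x = 20: rhs = 17, matching y values: none (0 points).
  x = 21: rhs = 19, matching y values: none (0 points).
  x = 22: rhs = 9, matching y values: 3, 20 (2 points).
Total affine count: 15.
Full point count |E(F_23)| = 15 + 1 = 16.
Hasse bound: |16 − (23+1)| = |-8| = 8 ≤ 2√23 ≈ 9.5917 ✓.


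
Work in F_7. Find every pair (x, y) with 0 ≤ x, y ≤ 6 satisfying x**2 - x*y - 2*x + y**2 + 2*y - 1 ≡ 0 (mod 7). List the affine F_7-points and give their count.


Affine F_7-points: {(0, 2), (0, 3), (1, 1), (1, 5), (2, 1), (2, 6), (3, 4), (4, 0), (4, 2), (5, 0), (5, 3), (6, 5), (6, 6)}; count = 13.

For each of the 49 pairs (x, y) ∈ F_7², evaluate f(x, y) mod 7. Record the zeros.
  x = 0: [0↦6, 1↦2, 2↦0, 3↦0, 4↦2, 5↦6, 6↦5]  zeros at y ∈ {2, 3}
  x = 1: [0↦5, 1↦0, 2↦4, 3↦3, 4↦4, 5↦0, 6↦5]  zeros at y ∈ {1, 5}
  x = 2: [0↦6, 1↦0, 2↦3, 3↦1, 4↦1, 5↦3, 6↦0]  zeros at y ∈ {1, 6}
  x = 3: [0↦2, 1↦2, 2↦4, 3↦1, 4↦0, 5↦1, 6↦4]  zeros at y ∈ {4}
  x = 4: [0↦0, 1↦6, 2↦0, 3↦3, 4↦1, 5↦1, 6↦3]  zeros at y ∈ {0, 2}
  x = 5: [0↦0, 1↦5, 2↦5, 3↦0, 4↦4, 5↦3, 6↦4]  zeros at y ∈ {0, 3}
  x = 6: [0↦2, 1↦6, 2↦5, 3↦6, 4↦2, 5↦0, 6↦0]  zeros at y ∈ {5, 6}
Collecting zeros: affine points = {(0, 2), (0, 3), (1, 1), (1, 5), (2, 1), (2, 6), (3, 4), (4, 0), (4, 2), (5, 0), (5, 3), (6, 5), (6, 6)}.
Total count |C(F_7)_aff| = 13.


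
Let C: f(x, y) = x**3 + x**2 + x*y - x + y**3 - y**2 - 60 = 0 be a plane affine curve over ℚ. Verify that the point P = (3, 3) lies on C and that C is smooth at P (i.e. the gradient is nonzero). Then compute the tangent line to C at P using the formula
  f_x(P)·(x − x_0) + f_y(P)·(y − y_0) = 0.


Tangent line at P: 35*x + 24*y - 177 = 0.

Step 1: f(3, 3) = 0, so P lies on C.
Step 2: partial derivatives
  f_x(x, y) = 3*x**2 + 2*x + y - 1, f_y(x, y) = x + 3*y**2 - 2*y.
  f_x(P) = 35, f_y(P) = 24 (gradient nonzero, so P is smooth).
Step 3: tangent line at P: 35·(x − 3) + 24·(y − 3) = 0.
Expanding: 35*x + 24*y - 177 = 0.


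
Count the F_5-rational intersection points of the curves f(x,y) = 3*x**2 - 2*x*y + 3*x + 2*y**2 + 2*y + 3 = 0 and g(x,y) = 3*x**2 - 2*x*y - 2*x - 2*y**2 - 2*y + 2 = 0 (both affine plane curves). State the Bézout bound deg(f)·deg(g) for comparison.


Common zeros: {(0, 2), (2, 2)}; count = 2; Bézout bound = 4.

deg(f) = 2, deg(g) = 2, so Bézout bound = 4.
Scan x ∈ F_5. For each x, list the y ∈ F_5 with f(x, y) ≡ 0 and those with g(x, y) ≡ 0 (mod 5); the common zeros in that column are the intersection.
  x = 0: f ≡ 0 at y ∈ {2}; g ≡ 0 at y ∈ {2}; common: {2}.
  x = 1: f ≡ 0 at y ∈ ∅; g ≡ 0 at y ∈ {4}; common: ∅.
  x = 2: f ≡ 0 at y ∈ {2, 4}; g ≡ 0 at y ∈ {0, 2}; common: {2}.
  x = 3: f ≡ 0 at y ∈ {3, 4}; g ≡ 0 at y ∈ ∅; common: ∅.
  x = 4: f ≡ 0 at y ∈ ∅; g ≡ 0 at y ∈ {1, 4}; common: ∅.
Collecting: common zeros = {(0, 2), (2, 2)}, so the count is 2.
Comparison with the Bézout bound: 2 ≤ 4 = deg(f)·deg(g), as expected for curves with no common component (the affine F_5-count falls short of the bound because intersections may lie at infinity, over extension fields, or carry multiplicity).


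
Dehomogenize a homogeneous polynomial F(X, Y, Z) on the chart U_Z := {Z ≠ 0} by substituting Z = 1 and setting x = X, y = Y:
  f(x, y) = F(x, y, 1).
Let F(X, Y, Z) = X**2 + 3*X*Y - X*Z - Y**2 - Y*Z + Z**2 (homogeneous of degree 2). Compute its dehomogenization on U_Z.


f(x, y) = x**2 + 3*x*y - x - y**2 - y + 1

On U_Z we set Z = 1. Each monomial c·X^i·Y^j·Z^k in F becomes c·x^i·y^j·1^k = c·x^i·y^j.
Substituting Z = 1: F(X, Y, 1) = x**2 + 3*x*y - x - y**2 - y + 1.
Note: deg(f) ≤ deg(F) = 2; strict inequality happens when F is divisible by Z (lost terms).


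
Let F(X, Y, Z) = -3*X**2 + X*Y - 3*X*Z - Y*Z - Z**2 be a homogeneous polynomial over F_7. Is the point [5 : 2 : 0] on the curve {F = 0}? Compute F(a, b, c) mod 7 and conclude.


F(5,2,0) ≡ 5 (mod 7); P is NOT on the curve.

Evaluate F(5, 2, 0) term-by-term (mod 7).
  -3*X**2 ↦ -3·25·1·1 = -75
  X*Y ↦ 1·5·2·1 = 10
  -3*X*Z ↦ -3·5·1·0 = 0
  -Y*Z ↦ -1·1·2·0 = 0
  -Z**2 ↦ -1·1·1·0 = 0
Sum: F(5, 2, 0) = (-75) + (10) + (0) + (0) + (0) = -65.
Reducing mod 7: -65 ≡ 5 (mod 7).
Since F(a, b, c) ≡ 5 ≠ 0 (mod 7), P does NOT lie on the curve.


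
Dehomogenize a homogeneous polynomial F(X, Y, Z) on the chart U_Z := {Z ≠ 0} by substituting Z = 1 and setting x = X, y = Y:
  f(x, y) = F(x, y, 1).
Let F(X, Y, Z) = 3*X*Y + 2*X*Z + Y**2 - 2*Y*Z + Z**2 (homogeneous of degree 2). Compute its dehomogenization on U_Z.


f(x, y) = 3*x*y + 2*x + y**2 - 2*y + 1

On U_Z we set Z = 1. Each monomial c·X^i·Y^j·Z^k in F becomes c·x^i·y^j·1^k = c·x^i·y^j.
Substituting Z = 1: F(X, Y, 1) = 3*x*y + 2*x + y**2 - 2*y + 1.
Note: deg(f) ≤ deg(F) = 2; strict inequality happens when F is divisible by Z (lost terms).


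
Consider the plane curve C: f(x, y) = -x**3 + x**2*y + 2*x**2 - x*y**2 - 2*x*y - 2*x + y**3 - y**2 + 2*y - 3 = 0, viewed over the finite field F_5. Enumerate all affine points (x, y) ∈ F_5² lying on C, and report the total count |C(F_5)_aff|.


Affine F_5-points: {(0, 2), (4, 2)}; count = 2.

For each of the 25 pairs (x, y) ∈ F_5², evaluate f(x, y) mod 5. Record the zeros.
  x = 0: [0↦2, 1↦4, 2↦0, 3↦1, 4↦3]  zeros at y ∈ {2}
  x = 1: [0↦1, 1↦1, 2↦3, 3↦3, 4↦2]  zeros at y ∈ ∅
  x = 2: [0↦3, 1↦3, 2↦3, 3↦4, 4↦2]  zeros at y ∈ ∅
  x = 3: [0↦2, 1↦4, 2↦4, 3↦3, 4↦2]  zeros at y ∈ ∅
  x = 4: [0↦2, 1↦3, 2↦0, 3↦4, 4↦1]  zeros at y ∈ {2}
Collecting zeros: affine points = {(0, 2), (4, 2)}.
Total count |C(F_5)_aff| = 2.


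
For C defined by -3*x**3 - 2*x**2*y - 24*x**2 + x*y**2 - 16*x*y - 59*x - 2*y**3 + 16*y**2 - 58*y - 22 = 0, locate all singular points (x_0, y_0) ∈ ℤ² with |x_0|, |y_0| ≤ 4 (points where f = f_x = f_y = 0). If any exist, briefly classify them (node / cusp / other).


Singular points: {(-3, 2)}; classification: node.

Compute partial derivatives:
  f_x = -9*x**2 - 4*x*y - 48*x + y**2 - 16*y - 59.
  f_y = -2*x**2 + 2*x*y - 16*x - 6*y**2 + 32*y - 58.
Scan x_0 ∈ {−4, ..., 4}. For each x_0, f_y(x_0, y) is a polynomial in y; find its integer roots y ∈ {−4, ..., 4}, then test f_x and f at those candidates.
  x = -4: f_y(-4, y) = -6*y**2 + 24*y - 26; no integer root y with |y| ≤ 4.
  x = -3: f_y(-3, y) = -6*y**2 + 26*y - 28; vanishes at y ∈ {2}. (-3, 2): f_x = 0, f = 0 — SINGULAR.
  x = -2: f_y(-2, y) = -6*y**2 + 28*y - 34; no integer root y with |y| ≤ 4.
  x = -1: f_y(-1, y) = -6*y**2 + 30*y - 44; no integer root y with |y| ≤ 4.
  x = 0: f_y(0, y) = -6*y**2 + 32*y - 58; no integer root y with |y| ≤ 4.
  x = 1: f_y(1, y) = -6*y**2 + 34*y - 76; no integer root y with |y| ≤ 4.
  x = 2: f_y(2, y) = -6*y**2 + 36*y - 98; no integer root y with |y| ≤ 4.
  x = 3: f_y(3, y) = -6*y**2 + 38*y - 124; no integer root y with |y| ≤ 4.
  x = 4: f_y(4, y) = -6*y**2 + 40*y - 154; no integer root y with |y| ≤ 4.
Only singular point on the grid: (-3, 2).
Classify: substitute x = -3 + u, y = 2 + v and expand: f = -3*u**3 - 2*u**2*v - u**2 + u*v**2 - 2*v**3 + v**2.
No constant or linear terms (consistent with a singular point). Quadratic part: -u**2 + v**2. Cubic part: -3*u**3 - 2*u**2*v + u*v**2 - 2*v**3.
The quadratic part v**2 - u**2 = (v − u)(v + u) splits into two distinct linear factors, so there are two distinct tangent lines y − 2 = ±(x − -3) — this is a node (ordinary double point).
Classification: node.


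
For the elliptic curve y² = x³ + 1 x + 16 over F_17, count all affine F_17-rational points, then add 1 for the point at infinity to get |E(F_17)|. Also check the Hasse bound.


Affine points = {(0, 4), (0, 13), (1, 1), (1, 16), (2, 3), (2, 14), (4, 4), (4, 13), (6, 0), (7, 3), (7, 14), (8, 3), (8, 14), (11, 7), (11, 10), (13, 4), (13, 13)}; affine count = 17; |E(F_17)| = 18.

Discriminant check: Δ ∝ 4a³ + 27b² = 4·1³ + 27·16² = 4·1 + 27·256 ≡ 14 (mod 17). Nonzero ⇒ E is nonsingular.
For each x ∈ F_17, compute rhs = x³ + 1·x + 16 mod 17, then count y ∈ F_17 with y² ≡ rhs.
  x = 0: rhs = 16, matching y values: 4, 13 (2 points).
  x = 1: rhs = 1, matching y values: 1, 16 (2 points).
  x = 2: rhs = 9, matching y values: 3, 14 (2 points).
  x = 3: rhs = 12, matching y values: none (0 points).
  x = 4: rhs = 16, matching y values: 4, 13 (2 points).
  x = 5: rhs = 10, matching y values: none (0 points).
  x = 6: rhs = 0, matching y values: 0 (1 points).
  x = 7: rhs = 9, matching y values: 3, 14 (2 points).
  x = 8: rhs = 9, matching y values: 3, 14 (2 points).
  x = 9: rhs = 6, matching y values: none (0 points).
  x = 10: rhs = 6, matching y values: none (0 points).
  x = 11: rhs = 15, matching y values: 7, 10 (2 points).
  x = 12: rhs = 5, matching y values: none (0 points).
  x = 13: rhs = 16, matching y values: 4, 13 (2 points).
  x = 14: rhs = 3, matching y values: none (0 points).
  x = 15: rhs = 6, matching y values: none (0 points).
  x = 16: rhs = 14, matching y values: none (0 points).
Total affine count: 17.
Full point count |E(F_17)| = 17 + 1 = 18.
Hasse bound: |18 − (17+1)| = |0| = 0 ≤ 2√17 ≈ 8.2462 ✓.


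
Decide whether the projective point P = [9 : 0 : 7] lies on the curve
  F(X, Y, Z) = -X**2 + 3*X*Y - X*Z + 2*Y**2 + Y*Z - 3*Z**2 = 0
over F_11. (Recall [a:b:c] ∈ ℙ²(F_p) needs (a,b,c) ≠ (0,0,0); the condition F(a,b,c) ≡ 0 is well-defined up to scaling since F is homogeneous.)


F(9,0,7) ≡ 6 (mod 11); P is NOT on the curve.

Evaluate F(9, 0, 7) term-by-term (mod 11).
  -X**2 ↦ -1·81·1·1 = -81
  3*X*Y ↦ 3·9·0·1 = 0
  -X*Z ↦ -1·9·1·7 = -63
  2*Y**2 ↦ 2·1·0·1 = 0
  Y*Z ↦ 1·1·0·7 = 0
  -3*Z**2 ↦ -3·1·1·49 = -147
Sum: F(9, 0, 7) = (-81) + (0) + (-63) + (0) + (0) + (-147) = -291.
Reducing mod 11: -291 ≡ 6 (mod 11).
Since F(a, b, c) ≡ 6 ≠ 0 (mod 11), P does NOT lie on the curve.


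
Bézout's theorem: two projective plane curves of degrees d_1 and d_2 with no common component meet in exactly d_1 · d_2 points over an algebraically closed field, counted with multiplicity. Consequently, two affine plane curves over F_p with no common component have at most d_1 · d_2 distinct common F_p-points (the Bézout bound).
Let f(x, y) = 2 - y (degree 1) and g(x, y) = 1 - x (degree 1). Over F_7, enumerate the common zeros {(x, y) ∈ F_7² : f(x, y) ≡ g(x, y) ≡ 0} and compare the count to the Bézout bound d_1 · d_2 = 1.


Common zeros: {(1, 2)}; count = 1; Bézout bound = 1.

deg(f) = 1, deg(g) = 1, so Bézout bound = 1.
Scan x ∈ F_7. For each x, list the y ∈ F_7 with f(x, y) ≡ 0 and those with g(x, y) ≡ 0 (mod 7); the common zeros in that column are the intersection.
  x = 0: f ≡ 0 at y ∈ {2}; g ≡ 0 at y ∈ ∅; common: ∅.
  x = 1: f ≡ 0 at y ∈ {2}; g ≡ 0 at y ∈ {0, 1, 2, 3, 4, 5, 6}; common: {2}.
  x = 2: f ≡ 0 at y ∈ {2}; g ≡ 0 at y ∈ ∅; common: ∅.
  x = 3: f ≡ 0 at y ∈ {2}; g ≡ 0 at y ∈ ∅; common: ∅.
  x = 4: f ≡ 0 at y ∈ {2}; g ≡ 0 at y ∈ ∅; common: ∅.
  x = 5: f ≡ 0 at y ∈ {2}; g ≡ 0 at y ∈ ∅; common: ∅.
  x = 6: f ≡ 0 at y ∈ {2}; g ≡ 0 at y ∈ ∅; common: ∅.
Collecting: common zeros = {(1, 2)}, so the count is 1.
Comparison with the Bézout bound: 1 ≤ 1 = deg(f)·deg(g), as expected for curves with no common component (the bound is attained).


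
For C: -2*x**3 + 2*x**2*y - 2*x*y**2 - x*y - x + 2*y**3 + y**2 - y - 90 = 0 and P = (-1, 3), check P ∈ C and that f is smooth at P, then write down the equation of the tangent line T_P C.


Tangent line at P: -40*x + 74*y - 262 = 0.

Step 1: f(-1, 3) = 0, so P lies on C.
Step 2: partial derivatives
  f_x(x, y) = -6*x**2 + 4*x*y - 2*y**2 - y - 1, f_y(x, y) = 2*x**2 - 4*x*y - x + 6*y**2 + 2*y - 1.
  f_x(P) = -40, f_y(P) = 74 (gradient nonzero, so P is smooth).
Step 3: tangent line at P: -40·(x − -1) + 74·(y − 3) = 0.
Expanding: -40*x + 74*y - 262 = 0.


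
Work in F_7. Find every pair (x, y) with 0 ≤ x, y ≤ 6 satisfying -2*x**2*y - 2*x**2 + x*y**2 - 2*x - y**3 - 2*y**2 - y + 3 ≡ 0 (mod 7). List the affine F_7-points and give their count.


Affine F_7-points: {(2, 2), (2, 3), (3, 0), (3, 2), (3, 6), (5, 3)}; count = 6.

For each of the 49 pairs (x, y) ∈ F_7², evaluate f(x, y) mod 7. Record the zeros.
  x = 0: [0↦3, 1↦6, 2↦6, 3↦4, 4↦1, 5↦5, 6↦3]  zeros at y ∈ ∅
  x = 1: [0↦6, 1↦1, 2↦2, 3↦3, 4↦5, 5↦2, 6↦2]  zeros at y ∈ ∅
  x = 2: [0↦5, 1↦2, 2↦0, 3↦0, 4↦3, 5↦3, 6↦1]  zeros at y ∈ {2, 3}
  x = 3: [0↦0, 1↦2, 2↦0, 3↦2, 4↦2, 5↦1, 6↦0]  zeros at y ∈ {0, 2, 6}
  x = 4: [0↦5, 1↦1, 2↦2, 3↦2, 4↦2, 5↦3, 6↦6]  zeros at y ∈ ∅
  x = 5: [0↦6, 1↦6, 2↦6, 3↦0, 4↦3, 5↦2, 6↦5]  zeros at y ∈ {3}
  x = 6: [0↦3, 1↦3, 2↦5, 3↦3, 4↦5, 5↦5, 6↦4]  zeros at y ∈ ∅
Collecting zeros: affine points = {(2, 2), (2, 3), (3, 0), (3, 2), (3, 6), (5, 3)}.
Total count |C(F_7)_aff| = 6.


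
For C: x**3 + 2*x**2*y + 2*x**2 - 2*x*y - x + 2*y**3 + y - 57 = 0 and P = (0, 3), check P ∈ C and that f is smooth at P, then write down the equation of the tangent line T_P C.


Tangent line at P: -7*x + 55*y - 165 = 0.

Step 1: f(0, 3) = 0, so P lies on C.
Step 2: partial derivatives
  f_x(x, y) = 3*x**2 + 4*x*y + 4*x - 2*y - 1, f_y(x, y) = 2*x**2 - 2*x + 6*y**2 + 1.
  f_x(P) = -7, f_y(P) = 55 (gradient nonzero, so P is smooth).
Step 3: tangent line at P: -7·(x − 0) + 55·(y − 3) = 0.
Expanding: -7*x + 55*y - 165 = 0.


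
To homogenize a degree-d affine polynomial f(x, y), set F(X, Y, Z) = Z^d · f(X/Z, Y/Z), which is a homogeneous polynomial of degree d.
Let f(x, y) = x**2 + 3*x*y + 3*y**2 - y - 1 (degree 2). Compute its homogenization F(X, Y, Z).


F(X, Y, Z) = X**2 + 3*X*Y + 3*Y**2 - Y*Z - Z**2

deg(f) = 2.
Substitute x = X/Z, y = Y/Z into f, then multiply by Z^2.
  monomial 1·x^2·y^0 ↦ 1·X^2·Y^0·Z^0.
  monomial 3·x^1·y^1 ↦ 3·X^1·Y^1·Z^0.
  monomial 3·x^0·y^2 ↦ 3·X^0·Y^2·Z^0.
  monomial -1·x^0·y^1 ↦ -1·X^0·Y^1·Z^1.
  monomial -1·x^0·y^0 ↦ -1·X^0·Y^0·Z^2.
Collecting: F(X, Y, Z) = X**2 + 3*X*Y + 3*Y**2 - Y*Z - Z**2.


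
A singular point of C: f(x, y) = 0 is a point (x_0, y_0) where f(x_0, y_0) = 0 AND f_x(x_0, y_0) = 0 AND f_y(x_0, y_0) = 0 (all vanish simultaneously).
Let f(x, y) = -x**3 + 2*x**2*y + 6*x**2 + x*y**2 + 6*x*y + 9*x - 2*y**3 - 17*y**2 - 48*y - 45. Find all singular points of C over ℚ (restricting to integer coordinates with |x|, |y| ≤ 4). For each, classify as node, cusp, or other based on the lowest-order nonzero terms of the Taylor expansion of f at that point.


Singular points: {(0, -3)}; classification: cusp.

Compute partial derivatives:
  f_x = -3*x**2 + 4*x*y + 12*x + y**2 + 6*y + 9.
  f_y = 2*x**2 + 2*x*y + 6*x - 6*y**2 - 34*y - 48.
Scan x_0 ∈ {−4, ..., 4}. For each x_0, f_y(x_0, y) is a polynomial in y; find its integer roots y ∈ {−4, ..., 4}, then test f_x and f at those candidates.
  x = -4: f_y(-4, y) = -6*y**2 - 42*y - 40; no integer root y with |y| ≤ 4.
  x = -3: f_y(-3, y) = -6*y**2 - 40*y - 48; no integer root y with |y| ≤ 4.
  x = -2: f_y(-2, y) = -6*y**2 - 38*y - 52; vanishes at y ∈ {-2}. (-2, -2): f_x = -19 ≠ 0.
  x = -1: f_y(-1, y) = -6*y**2 - 36*y - 52; no integer root y with |y| ≤ 4.
  x = 0: f_y(0, y) = -6*y**2 - 34*y - 48; vanishes at y ∈ {-3}. (0, -3): f_x = 0, f = 0 — SINGULAR.
  x = 1: f_y(1, y) = -6*y**2 - 32*y - 40; vanishes at y ∈ {-2}. (1, -2): f_x = 2 ≠ 0.
  x = 2: f_y(2, y) = -6*y**2 - 30*y - 28; no integer root y with |y| ≤ 4.
  x = 3: f_y(3, y) = -6*y**2 - 28*y - 12; no integer root y with |y| ≤ 4.
  x = 4: f_y(4, y) = -6*y**2 - 26*y + 8; no integer root y with |y| ≤ 4.
Only singular point on the grid: (0, -3).
Classify: substitute x = 0 + u, y = -3 + v and expand: f = -u**3 + 2*u**2*v + u*v**2 - 2*v**3 + v**2.
No constant or linear terms (consistent with a singular point). Quadratic part: v**2. Cubic part: -u**3 + 2*u**2*v + u*v**2 - 2*v**3.
The quadratic part v**2 is a perfect square, so there is a single (double) tangent line v = 0, i.e. y = -3. Restricting the cubic part to that line (v = 0) leaves -u**3 ≠ 0, so f is not divisible by v and the branch is v² ≈ u**3 to lowest order — this is a cusp.
Classification: cusp.


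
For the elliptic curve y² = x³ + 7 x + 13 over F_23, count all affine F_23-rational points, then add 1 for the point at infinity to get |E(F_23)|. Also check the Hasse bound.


Affine points = {(0, 6), (0, 17), (2, 9), (2, 14), (4, 6), (4, 17), (5, 9), (5, 14), (6, 8), (6, 15), (8, 11), (8, 12), (9, 0), (10, 5), (10, 18), (11, 8), (11, 15), (12, 10), (12, 13), (13, 1), (13, 22), (14, 7), (14, 16), (16, 9), (16, 14), (17, 10), (17, 13), (19, 6), (19, 17)}; affine count = 29; |E(F_23)| = 30.

Discriminant check: Δ ∝ 4a³ + 27b² = 4·7³ + 27·13² = 4·343 + 27·169 ≡ 1 (mod 23). Nonzero ⇒ E is nonsingular.
For each x ∈ F_23, compute rhs = x³ + 7·x + 13 mod 23, then count y ∈ F_23 with y² ≡ rhs.
  x = 0: rhs = 13, matching y values: 6, 17 (2 points).
  x = 1: rhs = 21, matching y values: none (0 points).
  x = 2: rhs = 12, matching y values: 9, 14 (2 points).
  x = 3: rhs = 15, matching y values: none (0 points).
  x = 4: rhs = 13, matching y values: 6, 17 (2 points).
  x = 5: rhs = 12, matching y values: 9, 14 (2 points).
  x = 6: rhs = 18, matching y values: 8, 15 (2 points).
  x = 7: rhs = 14, matching y values: none (0 points).
  x = 8: rhs = 6, matching y values: 11, 12 (2 points).
  x = 9: rhs = 0, matching y values: 0 (1 points).
  x = 10: rhs = 2, matching y values: 5, 18 (2 points).
  x = 11: rhs = 18, matching y values: 8, 15 (2 points).
  x = 12: rhs = 8, matching y values: 10, 13 (2 points).
  x = 13: rhs = 1, matching y values: 1, 22 (2 points).
  x = 14: rhs = 3, matching y values: 7, 16 (2 points).
  x = 15: rhs = 20, matching y values: none (0 points).
  x = 16: rhs = 12, matching y values: 9, 14 (2 points).
  x = 17: rhs = 8, matching y values: 10, 13 (2 points).
  x = 18: rhs = 14, matching y values: none (0 points).
  x = 19: rhs = 13, matching y values: 6, 17 (2 points).
  x = 20: rhs = 11, matching y values: none (0 points).
  x = 21: rhs = 14, matching y values: none (0 points).
  x = 22: rhs = 5, matching y values: none (0 points).
Total affine count: 29.
Full point count |E(F_23)| = 29 + 1 = 30.
Hasse bound: |30 − (23+1)| = |6| = 6 ≤ 2√23 ≈ 9.5917 ✓.


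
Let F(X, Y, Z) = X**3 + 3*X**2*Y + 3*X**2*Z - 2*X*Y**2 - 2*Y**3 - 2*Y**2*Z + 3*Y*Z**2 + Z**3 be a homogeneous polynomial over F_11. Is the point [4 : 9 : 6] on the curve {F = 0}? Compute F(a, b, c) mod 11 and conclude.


F(4,9,6) ≡ 5 (mod 11); P is NOT on the curve.

Evaluate F(4, 9, 6) term-by-term (mod 11).
  X**3 ↦ 1·64·1·1 = 64
  3*X**2*Y ↦ 3·16·9·1 = 432
  3*X**2*Z ↦ 3·16·1·6 = 288
  -2*X*Y**2 ↦ -2·4·81·1 = -648
  -2*Y**3 ↦ -2·1·729·1 = -1458
  -2*Y**2*Z ↦ -2·1·81·6 = -972
  3*Y*Z**2 ↦ 3·1·9·36 = 972
  Z**3 ↦ 1·1·1·216 = 216
Sum: F(4, 9, 6) = (64) + (432) + (288) + (-648) + (-1458) + (-972) + (972) + (216) = -1106.
Reducing mod 11: -1106 ≡ 5 (mod 11).
Since F(a, b, c) ≡ 5 ≠ 0 (mod 11), P does NOT lie on the curve.


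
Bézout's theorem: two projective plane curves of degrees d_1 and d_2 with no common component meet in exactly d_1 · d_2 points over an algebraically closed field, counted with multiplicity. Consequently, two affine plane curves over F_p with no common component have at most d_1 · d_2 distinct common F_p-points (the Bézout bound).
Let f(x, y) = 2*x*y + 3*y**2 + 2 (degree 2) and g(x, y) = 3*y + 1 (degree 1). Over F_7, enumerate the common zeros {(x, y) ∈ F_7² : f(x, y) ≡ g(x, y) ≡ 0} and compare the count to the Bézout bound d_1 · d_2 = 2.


Common zeros: {(0, 2)}; count = 1; Bézout bound = 2.

deg(f) = 2, deg(g) = 1, so Bézout bound = 2.
Scan x ∈ F_7. For each x, list the y ∈ F_7 with f(x, y) ≡ 0 and those with g(x, y) ≡ 0 (mod 7); the common zeros in that column are the intersection.
  x = 0: f ≡ 0 at y ∈ {2, 5}; g ≡ 0 at y ∈ {2}; common: {2}.
  x = 1: f ≡ 0 at y ∈ {1, 3}; g ≡ 0 at y ∈ {2}; common: ∅.
  x = 2: f ≡ 0 at y ∈ ∅; g ≡ 0 at y ∈ {2}; common: ∅.
  x = 3: f ≡ 0 at y ∈ ∅; g ≡ 0 at y ∈ {2}; common: ∅.
  x = 4: f ≡ 0 at y ∈ ∅; g ≡ 0 at y ∈ {2}; common: ∅.
  x = 5: f ≡ 0 at y ∈ ∅; g ≡ 0 at y ∈ {2}; common: ∅.
  x = 6: f ≡ 0 at y ∈ {4, 6}; g ≡ 0 at y ∈ {2}; common: ∅.
Collecting: common zeros = {(0, 2)}, so the count is 1.
Comparison with the Bézout bound: 1 ≤ 2 = deg(f)·deg(g), as expected for curves with no common component (the affine F_7-count falls short of the bound because intersections may lie at infinity, over extension fields, or carry multiplicity).


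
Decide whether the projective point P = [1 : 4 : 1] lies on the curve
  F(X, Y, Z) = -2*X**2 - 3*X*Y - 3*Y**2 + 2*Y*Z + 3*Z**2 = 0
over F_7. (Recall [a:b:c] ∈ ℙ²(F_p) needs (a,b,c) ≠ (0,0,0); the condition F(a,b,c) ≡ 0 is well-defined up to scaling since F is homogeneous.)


F(1,4,1) ≡ 5 (mod 7); P is NOT on the curve.

Evaluate F(1, 4, 1) term-by-term (mod 7).
  -2*X**2 ↦ -2·1·1·1 = -2
  -3*X*Y ↦ -3·1·4·1 = -12
  -3*Y**2 ↦ -3·1·16·1 = -48
  2*Y*Z ↦ 2·1·4·1 = 8
  3*Z**2 ↦ 3·1·1·1 = 3
Sum: F(1, 4, 1) = (-2) + (-12) + (-48) + (8) + (3) = -51.
Reducing mod 7: -51 ≡ 5 (mod 7).
Since F(a, b, c) ≡ 5 ≠ 0 (mod 7), P does NOT lie on the curve.


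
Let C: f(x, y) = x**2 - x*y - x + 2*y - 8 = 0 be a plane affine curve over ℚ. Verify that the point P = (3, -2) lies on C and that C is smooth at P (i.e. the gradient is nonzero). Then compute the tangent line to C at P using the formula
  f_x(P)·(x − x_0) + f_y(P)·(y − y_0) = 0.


Tangent line at P: 7*x - y - 23 = 0.

Step 1: f(3, -2) = 0, so P lies on C.
Step 2: partial derivatives
  f_x(x, y) = 2*x - y - 1, f_y(x, y) = 2 - x.
  f_x(P) = 7, f_y(P) = -1 (gradient nonzero, so P is smooth).
Step 3: tangent line at P: 7·(x − 3) + -1·(y − -2) = 0.
Expanding: 7*x - y - 23 = 0.


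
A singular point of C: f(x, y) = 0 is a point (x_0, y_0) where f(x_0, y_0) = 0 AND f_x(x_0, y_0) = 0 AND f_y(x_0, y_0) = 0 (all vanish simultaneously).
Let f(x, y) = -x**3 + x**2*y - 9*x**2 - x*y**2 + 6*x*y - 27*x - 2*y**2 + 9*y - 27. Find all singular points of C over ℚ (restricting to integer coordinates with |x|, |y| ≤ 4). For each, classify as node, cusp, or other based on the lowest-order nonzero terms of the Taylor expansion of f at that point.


Singular points: {(-3, 0)}; classification: cusp.

Compute partial derivatives:
  f_x = -3*x**2 + 2*x*y - 18*x - y**2 + 6*y - 27.
  f_y = x**2 - 2*x*y + 6*x - 4*y + 9.
Scan x_0 ∈ {−4, ..., 4}. For each x_0, f_y(x_0, y) is a polynomial in y; find its integer roots y ∈ {−4, ..., 4}, then test f_x and f at those candidates.
  x = -4: f_y(-4, y) = 4*y + 1; no integer root y with |y| ≤ 4.
  x = -3: f_y(-3, y) = 2*y; vanishes at y ∈ {0}. (-3, 0): f_x = 0, f = 0 — SINGULAR.
  x = -2: f_y(-2, y) = 1; no integer root y with |y| ≤ 4.
  x = -1: f_y(-1, y) = 4 - 2*y; vanishes at y ∈ {2}. (-1, 2): f_x = -8 ≠ 0.
  x = 0: f_y(0, y) = 9 - 4*y; no integer root y with |y| ≤ 4.
  x = 1: f_y(1, y) = 16 - 6*y; no integer root y with |y| ≤ 4.
  x = 2: f_y(2, y) = 25 - 8*y; no integer root y with |y| ≤ 4.
  x = 3: f_y(3, y) = 36 - 10*y; no integer root y with |y| ≤ 4.
  x = 4: f_y(4, y) = 49 - 12*y; no integer root y with |y| ≤ 4.
Only singular point on the grid: (-3, 0).
Classify: substitute x = -3 + u, y = 0 + v and expand: f = -u**3 + u**2*v - u*v**2 + v**2.
No constant or linear terms (consistent with a singular point). Quadratic part: v**2. Cubic part: -u**3 + u**2*v - u*v**2.
The quadratic part v**2 is a perfect square, so there is a single (double) tangent line v = 0, i.e. y = 0. Restricting the cubic part to that line (v = 0) leaves -u**3 ≠ 0, so f is not divisible by v and the branch is v² ≈ u**3 to lowest order — this is a cusp.
Classification: cusp.


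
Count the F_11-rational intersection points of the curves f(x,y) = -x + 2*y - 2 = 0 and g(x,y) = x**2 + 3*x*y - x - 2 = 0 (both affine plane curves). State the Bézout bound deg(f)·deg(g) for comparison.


Common zeros: ∅; count = 0; Bézout bound = 2.

deg(f) = 1, deg(g) = 2, so Bézout bound = 2.
Scan x ∈ F_11. For each x, list the y ∈ F_11 with f(x, y) ≡ 0 and those with g(x, y) ≡ 0 (mod 11); the common zeros in that column are the intersection.
  x = 0: f ≡ 0 at y ∈ {1}; g ≡ 0 at y ∈ ∅; common: ∅.
  x = 1: f ≡ 0 at y ∈ {7}; g ≡ 0 at y ∈ {8}; common: ∅.
  x = 2: f ≡ 0 at y ∈ {2}; g ≡ 0 at y ∈ {0}; common: ∅.
  x = 3: f ≡ 0 at y ∈ {8}; g ≡ 0 at y ∈ {2}; common: ∅.
  x = 4: f ≡ 0 at y ∈ {3}; g ≡ 0 at y ∈ {1}; common: ∅.
  x = 5: f ≡ 0 at y ∈ {9}; g ≡ 0 at y ∈ {1}; common: ∅.
  x = 6: f ≡ 0 at y ∈ {4}; g ≡ 0 at y ∈ {7}; common: ∅.
  x = 7: f ≡ 0 at y ∈ {10}; g ≡ 0 at y ∈ {7}; common: ∅.
  x = 8: f ≡ 0 at y ∈ {5}; g ≡ 0 at y ∈ {6}; common: ∅.
  x = 9: f ≡ 0 at y ∈ {0}; g ≡ 0 at y ∈ {8}; common: ∅.
  x = 10: f ≡ 0 at y ∈ {6}; g ≡ 0 at y ∈ {0}; common: ∅.
Collecting: common zeros = ∅, so the count is 0.
Comparison with the Bézout bound: 0 ≤ 2 = deg(f)·deg(g), as expected for curves with no common component (the affine F_11-count falls short of the bound because intersections may lie at infinity, over extension fields, or carry multiplicity).


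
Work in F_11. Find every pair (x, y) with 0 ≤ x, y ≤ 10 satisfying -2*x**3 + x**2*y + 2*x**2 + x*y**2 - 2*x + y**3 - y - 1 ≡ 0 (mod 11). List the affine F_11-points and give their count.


Affine F_11-points: {(0, 6), (1, 3), (1, 4), (3, 9), (4, 7), (5, 10), (6, 3), (6, 5), (6, 8), (8, 0), (9, 2)}; count = 11.

For each of the 121 pairs (x, y) ∈ F_11², evaluate f(x, y) mod 11. Record the zeros.
  x = 0: [0↦10, 1↦10, 2↦5, 3↦1, 4↦4, 5↦9, 6↦0, 7↦5, 8↦8, 9↦4, 10↦10]  zeros at y ∈ {6}
  x = 1: [0↦8, 1↦10, 2↦9, 3↦0, 4↦0, 5↦4, 6↦7, 7↦4, 8↦1, 9↦4, 10↦8]  zeros at y ∈ {3, 4}
  x = 2: [0↦9, 1↦4, 2↦9, 3↦8, 4↦7, 5↦1, 6↦7, 7↦9, 8↦2, 9↦3, 10↦7]  zeros at y ∈ ∅
  x = 3: [0↦1, 1↦2, 2↦4, 3↦2, 4↦2, 5↦10, 6↦10, 7↦8, 8↦10, 9↦0, 10↦6]  zeros at y ∈ {9}
  x = 4: [0↦5, 1↦3, 2↦4, 3↦3, 4↦6, 5↦8, 6↦4, 7↦0, 8↦2, 9↦5, 10↦4]  zeros at y ∈ {7}
  x = 5: [0↦9, 1↦6, 2↦8, 3↦10, 4↦7, 5↦5, 6↦10, 7↦6, 8↦10, 9↦6, 10↦0]  zeros at y ∈ {10}
  x = 6: [0↦1, 1↦10, 2↦4, 3↦0, 4↦4, 5↦0, 6↦5, 7↦3, 8↦0, 9↦2, 10↦4]  zeros at y ∈ {3, 5, 8}
  x = 7: [0↦2, 1↦3, 2↦2, 3↦5, 4↦7, 5↦3, 6↦10, 7↦1, 8↦4, 9↦3, 10↦4]  zeros at y ∈ ∅
  x = 8: [0↦0, 1↦6, 2↦1, 3↦2, 4↦4, 5↦2, 6↦2, 7↦10, 8↦10, 9↦8, 10↦10]  zeros at y ∈ {0}
  x = 9: [0↦5, 1↦7, 2↦0, 3↦1, 4↦5, 5↦7, 6↦2, 7↦7, 8↦6, 9↦5, 10↦10]  zeros at y ∈ {2}
  x = 10: [0↦5, 1↦5, 2↦9, 3↦1, 4↦9, 5↦6, 6↦9, 7↦2, 8↦2, 9↦4, 10↦3]  zeros at y ∈ ∅
Collecting zeros: affine points = {(0, 6), (1, 3), (1, 4), (3, 9), (4, 7), (5, 10), (6, 3), (6, 5), (6, 8), (8, 0), (9, 2)}.
Total count |C(F_11)_aff| = 11.


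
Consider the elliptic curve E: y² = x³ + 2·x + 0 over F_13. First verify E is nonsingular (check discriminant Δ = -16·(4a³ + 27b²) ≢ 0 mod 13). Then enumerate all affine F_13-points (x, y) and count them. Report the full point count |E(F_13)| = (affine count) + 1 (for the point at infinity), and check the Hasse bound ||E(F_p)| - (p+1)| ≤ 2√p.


Affine points = {(0, 0), (1, 4), (1, 9), (2, 5), (2, 8), (11, 1), (11, 12), (12, 6), (12, 7)}; affine count = 9; |E(F_13)| = 10.

Discriminant check: Δ ∝ 4a³ + 27b² = 4·2³ + 27·0² = 4·8 + 27·0 ≡ 6 (mod 13). Nonzero ⇒ E is nonsingular.
For each x ∈ F_13, compute rhs = x³ + 2·x + 0 mod 13, then count y ∈ F_13 with y² ≡ rhs.
  x = 0: rhs = 0, matching y values: 0 (1 points).
  x = 1: rhs = 3, matching y values: 4, 9 (2 points).
  x = 2: rhs = 12, matching y values: 5, 8 (2 points).
  x = 3: rhs = 7, matching y values: none (0 points).
  x = 4: rhs = 7, matching y values: none (0 points).
  x = 5: rhs = 5, matching y values: none (0 points).
  x = 6: rhs = 7, matching y values: none (0 points).
  x = 7: rhs = 6, matching y values: none (0 points).
  x = 8: rhs = 8, matching y values: none (0 points).
  x = 9: rhs = 6, matching y values: none (0 points).
  x = 10: rhs = 6, matching y values: none (0 points).
  x = 11: rhs = 1, matching y values: 1, 12 (2 points).
  x = 12: rhs = 10, matching y values: 6, 7 (2 points).
Total affine count: 9.
Full point count |E(F_13)| = 9 + 1 = 10.
Hasse bound: |10 − (13+1)| = |-4| = 4 ≤ 2√13 ≈ 7.2111 ✓.


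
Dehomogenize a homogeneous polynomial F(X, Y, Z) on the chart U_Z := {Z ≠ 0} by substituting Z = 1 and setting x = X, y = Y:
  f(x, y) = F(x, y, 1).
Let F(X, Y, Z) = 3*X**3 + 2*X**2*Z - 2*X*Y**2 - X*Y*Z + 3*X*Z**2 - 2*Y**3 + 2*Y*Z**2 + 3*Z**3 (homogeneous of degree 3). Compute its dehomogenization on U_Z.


f(x, y) = 3*x**3 + 2*x**2 - 2*x*y**2 - x*y + 3*x - 2*y**3 + 2*y + 3

On U_Z we set Z = 1. Each monomial c·X^i·Y^j·Z^k in F becomes c·x^i·y^j·1^k = c·x^i·y^j.
Substituting Z = 1: F(X, Y, 1) = 3*x**3 + 2*x**2 - 2*x*y**2 - x*y + 3*x - 2*y**3 + 2*y + 3.
Note: deg(f) ≤ deg(F) = 3; strict inequality happens when F is divisible by Z (lost terms).


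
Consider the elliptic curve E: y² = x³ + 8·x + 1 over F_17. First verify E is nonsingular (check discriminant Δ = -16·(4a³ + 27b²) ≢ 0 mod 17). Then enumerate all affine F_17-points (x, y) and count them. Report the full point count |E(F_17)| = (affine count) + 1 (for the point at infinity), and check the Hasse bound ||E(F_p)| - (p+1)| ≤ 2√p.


Affine points = {(0, 1), (0, 16), (2, 5), (2, 12), (3, 1), (3, 16), (5, 8), (5, 9), (7, 3), (7, 14), (8, 4), (8, 13), (11, 3), (11, 14), (14, 1), (14, 16), (16, 3), (16, 14)}; affine count = 18; |E(F_17)| = 19.

Discriminant check: Δ ∝ 4a³ + 27b² = 4·8³ + 27·1² = 4·512 + 27·1 ≡ 1 (mod 17). Nonzero ⇒ E is nonsingular.
For each x ∈ F_17, compute rhs = x³ + 8·x + 1 mod 17, then count y ∈ F_17 with y² ≡ rhs.
  x = 0: rhs = 1, matching y values: 1, 16 (2 points).
  x = 1: rhs = 10, matching y values: none (0 points).
  x = 2: rhs = 8, matching y values: 5, 12 (2 points).
  x = 3: rhs = 1, matching y values: 1, 16 (2 points).
  x = 4: rhs = 12, matching y values: none (0 points).
  x = 5: rhs = 13, matching y values: 8, 9 (2 points).
  x = 6: rhs = 10, matching y values: none (0 points).
  x = 7: rhs = 9, matching y values: 3, 14 (2 points).
  x = 8: rhs = 16, matching y values: 4, 13 (2 points).
  x = 9: rhs = 3, matching y values: none (0 points).
  x = 10: rhs = 10, matching y values: none (0 points).
  x = 11: rhs = 9, matching y values: 3, 14 (2 points).
  x = 12: rhs = 6, matching y values: none (0 points).
  x = 13: rhs = 7, matching y values: none (0 points).
  x = 14: rhs = 1, matching y values: 1, 16 (2 points).
  x = 15: rhs = 11, matching y values: none (0 points).
  x = 16: rhs = 9, matching y values: 3, 14 (2 points).
Total affine count: 18.
Full point count |E(F_17)| = 18 + 1 = 19.
Hasse bound: |19 − (17+1)| = |1| = 1 ≤ 2√17 ≈ 8.2462 ✓.


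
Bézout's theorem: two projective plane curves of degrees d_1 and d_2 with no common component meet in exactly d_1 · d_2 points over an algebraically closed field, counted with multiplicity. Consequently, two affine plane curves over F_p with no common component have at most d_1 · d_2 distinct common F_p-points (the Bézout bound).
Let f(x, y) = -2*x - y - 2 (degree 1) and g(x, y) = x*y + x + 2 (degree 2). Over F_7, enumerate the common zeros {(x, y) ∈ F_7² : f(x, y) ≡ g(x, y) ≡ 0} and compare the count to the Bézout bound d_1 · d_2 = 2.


Common zeros: ∅; count = 0; Bézout bound = 2.

deg(f) = 1, deg(g) = 2, so Bézout bound = 2.
Scan x ∈ F_7. For each x, list the y ∈ F_7 with f(x, y) ≡ 0 and those with g(x, y) ≡ 0 (mod 7); the common zeros in that column are the intersection.
  x = 0: f ≡ 0 at y ∈ {5}; g ≡ 0 at y ∈ ∅; common: ∅.
  x = 1: f ≡ 0 at y ∈ {3}; g ≡ 0 at y ∈ {4}; common: ∅.
  x = 2: f ≡ 0 at y ∈ {1}; g ≡ 0 at y ∈ {5}; common: ∅.
  x = 3: f ≡ 0 at y ∈ {6}; g ≡ 0 at y ∈ {3}; common: ∅.
  x = 4: f ≡ 0 at y ∈ {4}; g ≡ 0 at y ∈ {2}; common: ∅.
  x = 5: f ≡ 0 at y ∈ {2}; g ≡ 0 at y ∈ {0}; common: ∅.
  x = 6: f ≡ 0 at y ∈ {0}; g ≡ 0 at y ∈ {1}; common: ∅.
Collecting: common zeros = ∅, so the count is 0.
Comparison with the Bézout bound: 0 ≤ 2 = deg(f)·deg(g), as expected for curves with no common component (the affine F_7-count falls short of the bound because intersections may lie at infinity, over extension fields, or carry multiplicity).


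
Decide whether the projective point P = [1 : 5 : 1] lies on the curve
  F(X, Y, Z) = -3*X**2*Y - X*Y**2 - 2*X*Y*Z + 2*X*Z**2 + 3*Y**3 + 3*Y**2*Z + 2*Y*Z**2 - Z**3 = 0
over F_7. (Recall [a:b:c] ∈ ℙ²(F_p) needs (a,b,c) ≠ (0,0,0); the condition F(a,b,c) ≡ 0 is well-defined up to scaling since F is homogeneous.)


F(1,5,1) ≡ 5 (mod 7); P is NOT on the curve.

Evaluate F(1, 5, 1) term-by-term (mod 7).
  -3*X**2*Y ↦ -3·1·5·1 = -15
  -X*Y**2 ↦ -1·1·25·1 = -25
  -2*X*Y*Z ↦ -2·1·5·1 = -10
  2*X*Z**2 ↦ 2·1·1·1 = 2
  3*Y**3 ↦ 3·1·125·1 = 375
  3*Y**2*Z ↦ 3·1·25·1 = 75
  2*Y*Z**2 ↦ 2·1·5·1 = 10
  -Z**3 ↦ -1·1·1·1 = -1
Sum: F(1, 5, 1) = (-15) + (-25) + (-10) + (2) + (375) + (75) + (10) + (-1) = 411.
Reducing mod 7: 411 ≡ 5 (mod 7).
Since F(a, b, c) ≡ 5 ≠ 0 (mod 7), P does NOT lie on the curve.


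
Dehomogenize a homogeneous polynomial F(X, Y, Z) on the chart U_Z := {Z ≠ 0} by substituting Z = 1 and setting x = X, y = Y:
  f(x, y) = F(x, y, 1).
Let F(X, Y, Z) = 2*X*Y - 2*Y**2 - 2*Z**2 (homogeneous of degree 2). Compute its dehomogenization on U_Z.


f(x, y) = 2*x*y - 2*y**2 - 2

On U_Z we set Z = 1. Each monomial c·X^i·Y^j·Z^k in F becomes c·x^i·y^j·1^k = c·x^i·y^j.
Substituting Z = 1: F(X, Y, 1) = 2*x*y - 2*y**2 - 2.
Note: deg(f) ≤ deg(F) = 2; strict inequality happens when F is divisible by Z (lost terms).


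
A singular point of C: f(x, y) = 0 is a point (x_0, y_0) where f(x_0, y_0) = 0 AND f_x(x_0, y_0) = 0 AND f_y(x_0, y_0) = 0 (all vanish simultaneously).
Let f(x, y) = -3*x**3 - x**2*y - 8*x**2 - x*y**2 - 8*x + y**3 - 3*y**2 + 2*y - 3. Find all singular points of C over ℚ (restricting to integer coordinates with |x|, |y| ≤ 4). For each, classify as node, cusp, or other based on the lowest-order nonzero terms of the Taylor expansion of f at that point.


Singular points: {(-1, 1)}; classification: cusp.

Compute partial derivatives:
  f_x = -9*x**2 - 2*x*y - 16*x - y**2 - 8.
  f_y = -x**2 - 2*x*y + 3*y**2 - 6*y + 2.
Scan x_0 ∈ {−4, ..., 4}. For each x_0, f_y(x_0, y) is a polynomial in y; find its integer roots y ∈ {−4, ..., 4}, then test f_x and f at those candidates.
  x = -4: f_y(-4, y) = 3*y**2 + 2*y - 14; no integer root y with |y| ≤ 4.
  x = -3: f_y(-3, y) = 3*y**2 - 7; no integer root y with |y| ≤ 4.
  x = -2: f_y(-2, y) = 3*y**2 - 2*y - 2; no integer root y with |y| ≤ 4.
  x = -1: f_y(-1, y) = 3*y**2 - 4*y + 1; vanishes at y ∈ {1}. (-1, 1): f_x = 0, f = 0 — SINGULAR.
  x = 0: f_y(0, y) = 3*y**2 - 6*y + 2; no integer root y with |y| ≤ 4.
  x = 1: f_y(1, y) = 3*y**2 - 8*y + 1; no integer root y with |y| ≤ 4.
  x = 2: f_y(2, y) = 3*y**2 - 10*y - 2; no integer root y with |y| ≤ 4.
  x = 3: f_y(3, y) = 3*y**2 - 12*y - 7; no integer root y with |y| ≤ 4.
  x = 4: f_y(4, y) = 3*y**2 - 14*y - 14; no integer root y with |y| ≤ 4.
Only singular point on the grid: (-1, 1).
Classify: substitute x = -1 + u, y = 1 + v and expand: f = -3*u**3 - u**2*v - u*v**2 + v**3 + v**2.
No constant or linear terms (consistent with a singular point). Quadratic part: v**2. Cubic part: -3*u**3 - u**2*v - u*v**2 + v**3.
The quadratic part v**2 is a perfect square, so there is a single (double) tangent line v = 0, i.e. y = 1. Restricting the cubic part to that line (v = 0) leaves -3*u**3 ≠ 0, so f is not divisible by v and the branch is v² ≈ 3*u**3 to lowest order — this is a cusp.
Classification: cusp.


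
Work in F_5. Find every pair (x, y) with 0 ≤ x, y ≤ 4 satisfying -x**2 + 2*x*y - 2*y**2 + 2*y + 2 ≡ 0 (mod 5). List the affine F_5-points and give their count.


Affine F_5-points: {(0, 3), (1, 3), (1, 4), (2, 4)}; count = 4.

For each of the 25 pairs (x, y) ∈ F_5², evaluate f(x, y) mod 5. Record the zeros.
  x = 0: [0↦2, 1↦2, 2↦3, 3↦0, 4↦3]  zeros at y ∈ {3}
  x = 1: [0↦1, 1↦3, 2↦1, 3↦0, 4↦0]  zeros at y ∈ {3, 4}
  x = 2: [0↦3, 1↦2, 2↦2, 3↦3, 4↦0]  zeros at y ∈ {4}
  x = 3: [0↦3, 1↦4, 2↦1, 3↦4, 4↦3]  zeros at y ∈ ∅
  x = 4: [0↦1, 1↦4, 2↦3, 3↦3, 4↦4]  zeros at y ∈ ∅
Collecting zeros: affine points = {(0, 3), (1, 3), (1, 4), (2, 4)}.
Total count |C(F_5)_aff| = 4.
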